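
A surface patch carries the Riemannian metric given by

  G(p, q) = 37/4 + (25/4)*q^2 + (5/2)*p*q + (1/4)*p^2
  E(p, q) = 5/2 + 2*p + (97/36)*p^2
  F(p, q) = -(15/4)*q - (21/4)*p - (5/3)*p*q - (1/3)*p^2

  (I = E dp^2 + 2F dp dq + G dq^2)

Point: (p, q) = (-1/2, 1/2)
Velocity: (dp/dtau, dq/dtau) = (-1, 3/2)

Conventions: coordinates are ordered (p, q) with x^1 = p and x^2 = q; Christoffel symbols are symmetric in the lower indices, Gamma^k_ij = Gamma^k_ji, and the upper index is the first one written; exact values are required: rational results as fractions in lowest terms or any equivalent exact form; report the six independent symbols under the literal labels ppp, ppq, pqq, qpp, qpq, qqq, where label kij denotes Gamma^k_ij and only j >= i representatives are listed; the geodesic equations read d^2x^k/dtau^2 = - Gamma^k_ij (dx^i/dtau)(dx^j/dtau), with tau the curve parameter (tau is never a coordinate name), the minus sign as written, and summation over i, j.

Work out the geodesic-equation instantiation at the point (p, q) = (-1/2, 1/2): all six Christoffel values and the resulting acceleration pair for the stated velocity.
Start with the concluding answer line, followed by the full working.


Answer: Gamma_ppp = 1538/12157, Gamma_ppq = -312/12157, Gamma_pqq = -21732/12157, Gamma_qpp = -20947/36471, Gamma_qpq = 626/12157, Gamma_qqq = 5262/12157; accelerations (d^2p/dtau^2, d^2q/dtau^2) = (46423/12157, -17875/72942)

E = 313/144, F = 13/12, G = 41/4 at the point
E_p = -25/36, E_q = 0, F_p = -23/4, F_q = -35/12, G_p = 1, G_q = 5
EG - F^2 = 12157/576;  g^inv = (576/12157) * [[41/4, -13/12], [-13/12, 313/144]]
first-kind symbols [ij,l] = (1/2)(d_i g_jl + d_j g_il - d_l g_ij): [pp,p] = E_p/2 = -25/72, [pp,q] = F_p - E_q/2 = -23/4, [pq,p] = E_q/2 = 0, [pq,q] = G_p/2 = 1/2, [qq,p] = F_q - G_p/2 = -41/12, [qq,q] = G_q/2 = 5/2
Gamma^p_ij = (G*[ij,p] - F*[ij,q])/(EG - F^2), Gamma^q_ij = (E*[ij,q] - F*[ij,p])/(EG - F^2)
Gamma_ppp = 1538/12157, Gamma_ppq = -312/12157, Gamma_pqq = -21732/12157, Gamma_qpp = -20947/36471, Gamma_qpq = 626/12157, Gamma_qqq = 5262/12157
d^2p/dtau^2 = -(Gamma_ppp*(-1)^2 + 2*Gamma_ppq*(-1)*(3/2) + Gamma_pqq*(3/2)^2) = 46423/12157
d^2q/dtau^2 = -(Gamma_qpp*(-1)^2 + 2*Gamma_qpq*(-1)*(3/2) + Gamma_qqq*(3/2)^2) = -17875/72942


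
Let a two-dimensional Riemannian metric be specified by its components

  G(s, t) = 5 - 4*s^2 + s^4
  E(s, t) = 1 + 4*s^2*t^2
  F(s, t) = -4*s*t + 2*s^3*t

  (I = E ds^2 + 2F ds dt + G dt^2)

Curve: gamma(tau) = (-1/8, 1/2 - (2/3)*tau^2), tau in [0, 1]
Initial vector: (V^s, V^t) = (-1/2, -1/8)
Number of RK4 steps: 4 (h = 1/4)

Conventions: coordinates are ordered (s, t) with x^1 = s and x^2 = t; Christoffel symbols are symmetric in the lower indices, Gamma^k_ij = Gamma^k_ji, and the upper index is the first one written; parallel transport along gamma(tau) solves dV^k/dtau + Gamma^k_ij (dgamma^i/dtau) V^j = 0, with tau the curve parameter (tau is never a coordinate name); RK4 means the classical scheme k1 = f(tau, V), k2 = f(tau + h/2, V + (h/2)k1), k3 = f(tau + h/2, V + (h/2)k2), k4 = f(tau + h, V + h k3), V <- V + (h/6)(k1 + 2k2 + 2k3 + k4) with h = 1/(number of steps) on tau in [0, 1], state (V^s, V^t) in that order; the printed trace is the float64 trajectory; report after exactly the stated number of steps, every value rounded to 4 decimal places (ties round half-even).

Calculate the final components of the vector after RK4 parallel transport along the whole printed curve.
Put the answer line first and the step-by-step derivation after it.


Answer: V^s = -0.5007, V^t = -0.1585

gamma'(tau) = (0, -(4/3)*tau); f(tau, V)^k = -Gamma^k_ij(gamma(tau)) gamma'^i(tau) V^j; h = 1/4; intermediate values shown to 6 dp
curve data and Christoffel symbols at the stage parameters:
  tau = 0.000000: gamma = (-0.125000, 0.500000), gamma' = (0.000000, 0.000000); Gamma_sss = -0.025235, Gamma_sst = 0.006309, Gamma_stt = 0.000000, Gamma_tss = -0.400611, Gamma_tst = 0.100153, Gamma_ttt = 0.000000
  tau = 0.125000: gamma = (-0.125000, 0.489583), gamma' = (0.000000, -0.166667); Gamma_sss = -0.024198, Gamma_sst = 0.006178, Gamma_stt = 0.000000, Gamma_tss = -0.392316, Gamma_tst = 0.100166, Gamma_ttt = 0.000000
  tau = 0.250000: gamma = (-0.125000, 0.458333), gamma' = (0.000000, -0.333333); Gamma_sss = -0.021215, Gamma_sst = 0.005786, Gamma_stt = 0.000000, Gamma_tss = -0.367412, Gamma_tst = 0.100203, Gamma_ttt = 0.000000
  tau = 0.375000: gamma = (-0.125000, 0.406250), gamma' = (0.000000, -0.500000); Gamma_sss = -0.016677, Gamma_sst = 0.005131, Gamma_stt = 0.000000, Gamma_tss = -0.325846, Gamma_tst = 0.100260, Gamma_ttt = 0.000000
  tau = 0.500000: gamma = (-0.125000, 0.333333), gamma' = (0.000000, -0.666667); Gamma_sss = -0.011235, Gamma_sst = 0.004213, Gamma_stt = 0.000000, Gamma_tss = -0.267543, Gamma_tst = 0.100329, Gamma_ttt = 0.000000
  tau = 0.625000: gamma = (-0.125000, 0.239583), gamma' = (0.000000, -0.833333); Gamma_sss = -0.005808, Gamma_sst = 0.003030, Gamma_stt = 0.000000, Gamma_tss = -0.192427, Gamma_tst = 0.100397, Gamma_ttt = 0.000000
  tau = 0.750000: gamma = (-0.125000, 0.125000), gamma' = (0.000000, -1.000000); Gamma_sss = -0.001582, Gamma_sst = 0.001582, Gamma_stt = 0.000000, Gamma_tss = -0.100450, Gamma_tst = 0.100450, Gamma_ttt = 0.000000
  tau = 0.875000: gamma = (-0.125000, -0.010417), gamma' = (0.000000, -1.166667); Gamma_sss = -0.000011, Gamma_sst = -0.000132, Gamma_stt = 0.000000, Gamma_tss = 0.008372, Gamma_tst = 0.100470, Gamma_ttt = 0.000000
  tau = 1.000000: gamma = (-0.125000, -0.166667), gamma' = (0.000000, -1.333333); Gamma_sss = -0.002812, Gamma_sst = -0.002109, Gamma_stt = 0.000000, Gamma_tss = 0.133913, Gamma_tst = 0.100434, Gamma_ttt = 0.000000
step 0: V^s = -0.5000, V^t = -0.1250
step 1: k1 = (0.000000, 0.000000), k2 = (-0.000515, -0.008347), k3 = (-0.000515, -0.008348), k4 = (-0.000965, -0.016705); V <- V + (h/6)(k1 + 2k2 + 2k3 + k4): V^s = -0.5001, V^t = -0.1271
step 2: k1 = (-0.000965, -0.016705), k2 = (-0.001283, -0.025077), k3 = (-0.001284, -0.025079), k4 = (-0.001406, -0.033473); V <- V + (h/6)(k1 + 2k2 + 2k3 + k4): V^s = -0.5004, V^t = -0.1334
step 3: k1 = (-0.001406, -0.033472), k2 = (-0.001264, -0.041883), k3 = (-0.001264, -0.041882), k4 = (-0.000792, -0.050301); V <- V + (h/6)(k1 + 2k2 + 2k3 + k4): V^s = -0.5007, V^t = -0.1438
step 4: k1 = (-0.000792, -0.050299), k2 = (0.000077, -0.058706), k3 = (0.000077, -0.058693), k4 = (0.001408, -0.067053); V <- V + (h/6)(k1 + 2k2 + 2k3 + k4): V^s = -0.5007, V^t = -0.1585


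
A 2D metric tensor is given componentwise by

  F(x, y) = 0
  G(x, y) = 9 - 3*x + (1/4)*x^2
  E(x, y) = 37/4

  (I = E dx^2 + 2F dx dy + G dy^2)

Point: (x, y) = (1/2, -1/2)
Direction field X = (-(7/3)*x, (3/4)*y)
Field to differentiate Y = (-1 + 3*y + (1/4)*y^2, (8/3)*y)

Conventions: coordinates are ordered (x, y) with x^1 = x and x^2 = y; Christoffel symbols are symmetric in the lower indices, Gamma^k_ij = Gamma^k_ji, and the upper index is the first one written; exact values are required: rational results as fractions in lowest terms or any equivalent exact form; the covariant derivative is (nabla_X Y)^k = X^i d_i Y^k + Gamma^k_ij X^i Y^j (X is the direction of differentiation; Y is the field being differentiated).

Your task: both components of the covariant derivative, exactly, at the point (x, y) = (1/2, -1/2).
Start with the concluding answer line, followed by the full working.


Answer: (nabla_X Y)^x = -1133/1184, (nabla_X Y)^y = -9181/6336

E = 37/4, F = 0, G = 121/16 at the point
E_x = 0, E_y = 0, F_x = 0, F_y = 0, G_x = -11/4, G_y = 0
EG - F^2 = 4477/64;  g^inv = (64/4477) * [[121/16, 0], [0, 37/4]]
first-kind symbols [ij,l] = (1/2)(d_i g_jl + d_j g_il - d_l g_ij): [xx,x] = E_x/2 = 0, [xx,y] = F_x - E_y/2 = 0, [xy,x] = E_y/2 = 0, [xy,y] = G_x/2 = -11/8, [yy,x] = F_y - G_x/2 = 11/8, [yy,y] = G_y/2 = 0
Gamma^x_ij = (G*[ij,x] - F*[ij,y])/(EG - F^2), Gamma^y_ij = (E*[ij,y] - F*[ij,x])/(EG - F^2)
Gamma_xxx = 0, Gamma_xxy = 0, Gamma_xyy = 11/74, Gamma_yxx = 0, Gamma_yxy = -2/11, Gamma_yyy = 0
X = (-7/6, -3/8), Y = (-39/16, -4/3) at the point


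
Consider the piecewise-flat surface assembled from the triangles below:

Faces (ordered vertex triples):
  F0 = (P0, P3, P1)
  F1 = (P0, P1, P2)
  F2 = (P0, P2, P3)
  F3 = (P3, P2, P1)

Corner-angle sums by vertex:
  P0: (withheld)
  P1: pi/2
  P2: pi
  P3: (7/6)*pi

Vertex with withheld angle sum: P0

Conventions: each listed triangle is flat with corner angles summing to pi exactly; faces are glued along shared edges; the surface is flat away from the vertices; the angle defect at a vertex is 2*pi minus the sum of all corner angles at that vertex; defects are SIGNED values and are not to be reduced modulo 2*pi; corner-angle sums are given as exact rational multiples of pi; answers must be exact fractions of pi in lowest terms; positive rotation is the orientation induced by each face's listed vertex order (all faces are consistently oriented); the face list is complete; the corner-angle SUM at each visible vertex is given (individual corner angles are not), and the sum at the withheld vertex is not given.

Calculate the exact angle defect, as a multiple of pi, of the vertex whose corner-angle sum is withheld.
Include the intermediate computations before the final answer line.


V = 4, E = 6, F = 4; chi = V - E + F = 2
Gauss-Bonnet: total defect = 2*pi*chi = 4*pi; visible defects sum to (10/3)*pi

Answer: defect(P0) = (2/3)*pi


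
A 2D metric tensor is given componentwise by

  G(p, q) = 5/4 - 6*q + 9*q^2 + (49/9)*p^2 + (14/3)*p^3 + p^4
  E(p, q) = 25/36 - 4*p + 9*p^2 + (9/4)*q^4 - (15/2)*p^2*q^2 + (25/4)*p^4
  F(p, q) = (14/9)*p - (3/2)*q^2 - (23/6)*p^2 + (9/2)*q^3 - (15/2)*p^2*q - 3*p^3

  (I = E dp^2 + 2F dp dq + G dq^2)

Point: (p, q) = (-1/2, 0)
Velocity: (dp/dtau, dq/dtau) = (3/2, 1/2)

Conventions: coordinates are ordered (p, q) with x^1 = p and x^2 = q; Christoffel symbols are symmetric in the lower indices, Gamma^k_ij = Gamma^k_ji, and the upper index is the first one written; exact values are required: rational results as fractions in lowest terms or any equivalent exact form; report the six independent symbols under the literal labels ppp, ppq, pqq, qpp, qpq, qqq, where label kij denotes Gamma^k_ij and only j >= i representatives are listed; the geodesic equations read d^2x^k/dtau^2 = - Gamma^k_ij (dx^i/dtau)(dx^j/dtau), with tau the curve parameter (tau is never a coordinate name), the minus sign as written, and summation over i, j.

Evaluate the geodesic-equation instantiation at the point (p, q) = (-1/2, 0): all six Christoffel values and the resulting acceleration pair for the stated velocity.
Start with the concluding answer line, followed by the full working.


Answer: Gamma_ppp = -149068/110187, Gamma_ppq = -256/1431, Gamma_pqq = -64552/110187, Gamma_qpp = 68396/110187, Gamma_qpq = -7024/10017, Gamma_qqq = -200176/110187; accelerations (d^2p/dtau^2, d^2q/dtau^2) = (381109/110187, 12049/110187)

E = 3073/576, F = -49/36, G = 301/144 at the point
E_p = -129/8, E_q = 0, F_p = 113/36, F_q = -15/8, G_p = -22/9, G_q = -6
EG - F^2 = 28567/3072;  g^inv = (3072/28567) * [[301/144, 49/36], [49/36, 3073/576]]
first-kind symbols [ij,l] = (1/2)(d_i g_jl + d_j g_il - d_l g_ij): [pp,p] = E_p/2 = -129/16, [pp,q] = F_p - E_q/2 = 113/36, [pq,p] = E_q/2 = 0, [pq,q] = G_p/2 = -11/9, [qq,p] = F_q - G_p/2 = -47/72, [qq,q] = G_q/2 = -3
Gamma^p_ij = (G*[ij,p] - F*[ij,q])/(EG - F^2), Gamma^q_ij = (E*[ij,q] - F*[ij,p])/(EG - F^2)
Gamma_ppp = -149068/110187, Gamma_ppq = -256/1431, Gamma_pqq = -64552/110187, Gamma_qpp = 68396/110187, Gamma_qpq = -7024/10017, Gamma_qqq = -200176/110187
d^2p/dtau^2 = -(Gamma_ppp*(3/2)^2 + 2*Gamma_ppq*(3/2)*(1/2) + Gamma_pqq*(1/2)^2) = 381109/110187
d^2q/dtau^2 = -(Gamma_qpp*(3/2)^2 + 2*Gamma_qpq*(3/2)*(1/2) + Gamma_qqq*(1/2)^2) = 12049/110187


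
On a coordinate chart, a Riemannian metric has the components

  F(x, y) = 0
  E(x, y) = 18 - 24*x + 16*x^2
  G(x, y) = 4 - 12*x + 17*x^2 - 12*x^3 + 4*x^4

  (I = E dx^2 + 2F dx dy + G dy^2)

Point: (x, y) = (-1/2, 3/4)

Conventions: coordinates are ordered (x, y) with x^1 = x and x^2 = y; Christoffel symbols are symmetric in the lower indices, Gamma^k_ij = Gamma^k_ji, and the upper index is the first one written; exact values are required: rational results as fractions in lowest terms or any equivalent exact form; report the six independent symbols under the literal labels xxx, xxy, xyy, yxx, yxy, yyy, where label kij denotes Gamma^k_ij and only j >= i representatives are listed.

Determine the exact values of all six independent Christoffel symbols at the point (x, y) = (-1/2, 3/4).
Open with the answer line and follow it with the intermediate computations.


Answer: Gamma_xxx = -10/17, Gamma_xxy = 0, Gamma_xyy = 10/17, Gamma_yxx = 0, Gamma_yxy = -5/4, Gamma_yyy = 0

E = 34, F = 0, G = 16 at the point
E_x = -40, E_y = 0, F_x = 0, F_y = 0, G_x = -40, G_y = 0
EG - F^2 = 544;  g^inv = (1/544) * [[16, 0], [0, 34]]
first-kind symbols [ij,l] = (1/2)(d_i g_jl + d_j g_il - d_l g_ij): [xx,x] = E_x/2 = -20, [xx,y] = F_x - E_y/2 = 0, [xy,x] = E_y/2 = 0, [xy,y] = G_x/2 = -20, [yy,x] = F_y - G_x/2 = 20, [yy,y] = G_y/2 = 0
Gamma^x_ij = (G*[ij,x] - F*[ij,y])/(EG - F^2), Gamma^y_ij = (E*[ij,y] - F*[ij,x])/(EG - F^2)


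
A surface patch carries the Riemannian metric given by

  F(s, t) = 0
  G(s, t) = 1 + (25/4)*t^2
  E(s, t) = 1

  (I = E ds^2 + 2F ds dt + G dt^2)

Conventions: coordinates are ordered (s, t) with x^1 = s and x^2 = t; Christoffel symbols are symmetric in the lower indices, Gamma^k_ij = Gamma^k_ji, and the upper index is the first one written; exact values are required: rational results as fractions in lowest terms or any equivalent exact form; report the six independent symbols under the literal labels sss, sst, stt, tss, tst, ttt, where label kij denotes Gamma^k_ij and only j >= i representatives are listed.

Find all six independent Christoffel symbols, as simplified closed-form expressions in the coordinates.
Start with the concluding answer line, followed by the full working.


Answer: Gamma_sss = 0, Gamma_sst = 0, Gamma_stt = 0, Gamma_tss = 0, Gamma_tst = 0, Gamma_ttt = 25*t/(25*t^2 + 4)

E = 1; F = 0; G = 1 + (25/4)*t^2
Gamma^k_ij = (1/2) g^{kl} (d_i g_jl + d_j g_il - d_l g_ij), with g^inv = (1/(EG-F^2)) [[G, -F], [-F, E]]
first partials: E_s = 0, E_t = 0, F_s = 0, F_t = 0, G_s = 0, G_t = (25/2)*t
D = EG - F^2 = 1 + (25/4)*t^2
expanded: Gamma^s_ss = (G E_s - 2F F_s + F E_t)/(2D), Gamma^s_st = (G E_t - F G_s)/(2D), Gamma^s_tt = (2G F_t - G G_s - F G_t)/(2D), Gamma^t_ss = (2E F_s - E E_t - F E_s)/(2D), Gamma^t_st = (E G_s - F E_t)/(2D), Gamma^t_tt = (E G_t - 2F F_t + F G_s)/(2D); substitute and cancel common factors


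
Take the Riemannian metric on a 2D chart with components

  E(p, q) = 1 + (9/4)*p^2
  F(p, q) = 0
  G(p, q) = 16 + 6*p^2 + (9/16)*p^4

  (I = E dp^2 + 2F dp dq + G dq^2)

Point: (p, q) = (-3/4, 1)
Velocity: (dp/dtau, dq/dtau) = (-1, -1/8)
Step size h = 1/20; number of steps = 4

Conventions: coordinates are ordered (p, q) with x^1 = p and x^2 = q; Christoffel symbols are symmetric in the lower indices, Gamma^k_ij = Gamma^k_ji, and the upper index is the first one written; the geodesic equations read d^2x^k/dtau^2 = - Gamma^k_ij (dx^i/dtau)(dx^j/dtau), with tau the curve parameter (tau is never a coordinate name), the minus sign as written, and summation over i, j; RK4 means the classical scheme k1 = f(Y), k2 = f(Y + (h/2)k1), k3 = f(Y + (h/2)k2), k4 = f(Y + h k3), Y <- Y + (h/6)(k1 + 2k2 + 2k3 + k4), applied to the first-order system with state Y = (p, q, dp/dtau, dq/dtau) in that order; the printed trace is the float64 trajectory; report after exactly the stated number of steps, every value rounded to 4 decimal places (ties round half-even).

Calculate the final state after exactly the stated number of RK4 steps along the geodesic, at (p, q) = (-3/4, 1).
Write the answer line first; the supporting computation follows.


Answer: p = -0.9372, q = 0.9763, dp/dtau = -0.8783, dq/dtau = -0.1126

f(Y) = (dp/dtau, dq/dtau, -Gamma^p_ij Y'^i Y'^j, -Gamma^q_ij Y'^i Y'^j) with the Gammas evaluated at the stage position; h = 0.050000; intermediate values shown to 6 dp
step 0: p = -0.7500, q = 1.0000, dp/dtau = -1.0000, dq/dtau = -0.1250
step 1:
  k1: at (p, q) = (-0.750000, 1.000000), (dp/dtau, dq/dtau) = (-1.000000, -0.125000); Gamma_ppp = -0.744828, Gamma_ppq = 0.000000, Gamma_pqq = 2.195690, Gamma_qpp = 0.000000, Gamma_qpq = -0.254417, Gamma_qqq = 0.000000; k1 = (-1.000000, -0.125000, 0.710520, 0.063604)
  k2: at (p, q) = (-0.775000, 0.996875), (dp/dtau, dq/dtau) = (-0.982237, -0.123410); Gamma_ppp = -0.741578, Gamma_ppq = 0.000000, Gamma_pqq = 2.200245, Gamma_qpp = 0.000000, Gamma_qpq = -0.261208, Gamma_qqq = 0.000000; k2 = (-0.982237, -0.123410, 0.681956, 0.063326)
  k3: at (p, q) = (-0.774556, 0.996915), (dp/dtau, dq/dtau) = (-0.982951, -0.123417); Gamma_ppp = -0.741641, Gamma_ppq = 0.000000, Gamma_pqq = 2.200178, Gamma_qpp = 0.000000, Gamma_qpq = -0.261089, Gamma_qqq = 0.000000; k3 = (-0.982951, -0.123417, 0.683056, 0.063347)
  k4: at (p, q) = (-0.799148, 0.993829), (dp/dtau, dq/dtau) = (-0.965847, -0.121833); Gamma_ppp = -0.737846, Gamma_ppq = 0.000000, Gamma_pqq = 2.203198, Gamma_qpp = 0.000000, Gamma_qpq = -0.267633, Gamma_qqq = 0.000000; k4 = (-0.965847, -0.121833, 0.655605, 0.062986)
  Y <- Y + (h/6)(k1 + 2k2 + 2k3 + k4): p = -0.7991, q = 0.9938, dp/dtau = -0.9659, dq/dtau = -0.1218
step 2:
  k1: at (p, q) = (-0.799135, 0.993829), (dp/dtau, dq/dtau) = (-0.965865, -0.121834); Gamma_ppp = -0.737848, Gamma_ppq = 0.000000, Gamma_pqq = 2.203197, Gamma_qpp = 0.000000, Gamma_qpq = -0.267630, Gamma_qqq = 0.000000; k1 = (-0.965865, -0.121834, 0.655633, 0.062987)
  k2: at (p, q) = (-0.823282, 0.990783), (dp/dtau, dq/dtau) = (-0.949475, -0.120259); Gamma_ppp = -0.733608, Gamma_ppq = 0.000000, Gamma_pqq = 2.204904, Gamma_qpp = 0.000000, Gamma_qpq = -0.273919, Gamma_qqq = 0.000000; k2 = (-0.949475, -0.120259, 0.629461, 0.062554)
  k3: at (p, q) = (-0.822872, 0.990823), (dp/dtau, dq/dtau) = (-0.950129, -0.120270); Gamma_ppp = -0.733683, Gamma_ppq = 0.000000, Gamma_pqq = 2.204884, Gamma_qpp = 0.000000, Gamma_qpq = -0.273814, Gamma_qqq = 0.000000; k3 = (-0.950129, -0.120270, 0.630436, 0.062578)
  k4: at (p, q) = (-0.846642, 0.987816), (dp/dtau, dq/dtau) = (-0.934344, -0.118705); Gamma_ppp = -0.729080, Gamma_ppq = 0.000000, Gamma_pqq = 2.205516, Gamma_qpp = 0.000000, Gamma_qpq = -0.279875, Gamma_qqq = 0.000000; k4 = (-0.934344, -0.118705, 0.605408, 0.062083)
  Y <- Y + (h/6)(k1 + 2k2 + 2k3 + k4): p = -0.8466, q = 0.9878, dp/dtau = -0.9344, dq/dtau = -0.1187
step 3:
  k1: at (p, q) = (-0.846630, 0.987816), (dp/dtau, dq/dtau) = (-0.934358, -0.118706); Gamma_ppp = -0.729082, Gamma_ppq = 0.000000, Gamma_pqq = 2.205516, Gamma_qpp = 0.000000, Gamma_qpq = -0.279872, Gamma_qqq = 0.000000; k1 = (-0.934358, -0.118706, 0.605429, 0.062084)
  k2: at (p, q) = (-0.869989, 0.984848), (dp/dtau, dq/dtau) = (-0.919223, -0.117154); Gamma_ppp = -0.724191, Gamma_ppq = 0.000000, Gamma_pqq = 2.205239, Gamma_qpp = 0.000000, Gamma_qpq = -0.285701, Gamma_qqq = 0.000000; k2 = (-0.919223, -0.117154, 0.581653, 0.061535)
  k3: at (p, q) = (-0.869611, 0.984887), (dp/dtau, dq/dtau) = (-0.919817, -0.117168); Gamma_ppp = -0.724273, Gamma_ppq = 0.000000, Gamma_pqq = 2.205250, Gamma_qpp = 0.000000, Gamma_qpq = -0.285607, Gamma_qqq = 0.000000; k3 = (-0.919817, -0.117168, 0.582507, 0.061561)
  k4: at (p, q) = (-0.892621, 0.981958), (dp/dtau, dq/dtau) = (-0.905233, -0.115628); Gamma_ppp = -0.719150, Gamma_ppq = 0.000000, Gamma_pqq = 2.204233, Gamma_qpp = 0.000000, Gamma_qpq = -0.291225, Gamma_qqq = 0.000000; k4 = (-0.905233, -0.115628, 0.559835, 0.060965)
  Y <- Y + (h/6)(k1 + 2k2 + 2k3 + k4): p = -0.8926, q = 0.9820, dp/dtau = -0.9052, dq/dtau = -0.1156
step 4:
  k1: at (p, q) = (-0.892611, 0.981958), (dp/dtau, dq/dtau) = (-0.905245, -0.115629); Gamma_ppp = -0.719152, Gamma_ppq = 0.000000, Gamma_pqq = 2.204233, Gamma_qpp = 0.000000, Gamma_qpq = -0.291223, Gamma_qqq = 0.000000; k1 = (-0.905245, -0.115629, 0.559852, 0.060966)
  k2: at (p, q) = (-0.915242, 0.979067), (dp/dtau, dq/dtau) = (-0.891249, -0.114105); Gamma_ppp = -0.713855, Gamma_ppq = 0.000000, Gamma_pqq = 2.202599, Gamma_qpp = 0.000000, Gamma_qpq = -0.296627, Gamma_qqq = 0.000000; k2 = (-0.891249, -0.114105, 0.538355, 0.060331)
  k3: at (p, q) = (-0.914892, 0.979105), (dp/dtau, dq/dtau) = (-0.891786, -0.114121); Gamma_ppp = -0.713938, Gamma_ppq = 0.000000, Gamma_pqq = 2.202629, Gamma_qpp = 0.000000, Gamma_qpq = -0.296544, Gamma_qqq = 0.000000; k3 = (-0.891786, -0.114121, 0.539097, 0.060359)
  k4: at (p, q) = (-0.937200, 0.976252), (dp/dtau, dq/dtau) = (-0.878290, -0.112611); Gamma_ppp = -0.708503, Gamma_ppq = 0.000000, Gamma_pqq = 2.200497, Gamma_qpp = 0.000000, Gamma_qpq = -0.301754, Gamma_qqq = 0.000000; k4 = (-0.878290, -0.112611, 0.518630, 0.059690)
  Y <- Y + (h/6)(k1 + 2k2 + 2k3 + k4): p = -0.9372, q = 0.9763, dp/dtau = -0.8783, dq/dtau = -0.1126


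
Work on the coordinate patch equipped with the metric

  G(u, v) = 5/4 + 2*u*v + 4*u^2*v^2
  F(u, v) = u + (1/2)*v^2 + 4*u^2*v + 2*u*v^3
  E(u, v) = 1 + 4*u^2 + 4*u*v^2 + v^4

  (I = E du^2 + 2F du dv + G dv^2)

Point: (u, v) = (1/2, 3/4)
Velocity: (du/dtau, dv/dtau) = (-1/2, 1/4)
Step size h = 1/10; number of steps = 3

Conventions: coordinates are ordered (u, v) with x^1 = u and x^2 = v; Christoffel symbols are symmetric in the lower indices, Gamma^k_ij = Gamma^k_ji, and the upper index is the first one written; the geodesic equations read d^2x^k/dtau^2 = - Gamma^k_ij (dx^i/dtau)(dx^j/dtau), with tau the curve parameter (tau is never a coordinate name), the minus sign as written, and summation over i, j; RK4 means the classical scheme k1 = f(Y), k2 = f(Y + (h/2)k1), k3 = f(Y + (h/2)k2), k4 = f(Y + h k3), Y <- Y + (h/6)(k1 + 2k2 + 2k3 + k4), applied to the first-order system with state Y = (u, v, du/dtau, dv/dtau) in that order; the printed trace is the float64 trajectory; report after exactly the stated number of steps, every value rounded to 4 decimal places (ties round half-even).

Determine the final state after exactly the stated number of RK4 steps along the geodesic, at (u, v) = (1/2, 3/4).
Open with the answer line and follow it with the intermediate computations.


Answer: u = 0.3474, v = 0.8229, du/dtau = -0.5175, dv/dtau = 0.2361

f(Y) = (du/dtau, dv/dtau, -Gamma^u_ij Y'^i Y'^j, -Gamma^v_ij Y'^i Y'^j) with the Gammas evaluated at the stage position; h = 0.100000; intermediate values shown to 6 dp
step 0: u = 0.5000, v = 0.7500, du/dtau = -0.5000, dv/dtau = 0.2500
step 1:
  k1: at (u, v) = (0.500000, 0.750000), (du/dtau, dv/dtau) = (-0.500000, 0.250000); Gamma_uuu = 0.624512, Gamma_uuv = 0.468384, Gamma_uvv = 0.312256, Gamma_vuu = 0.499610, Gamma_vuv = 0.374707, Gamma_vvv = 0.249805; k1 = (-0.500000, 0.250000, -0.058548, -0.046838)
  k2: at (u, v) = (0.475000, 0.762500), (du/dtau, dv/dtau) = (-0.502927, 0.247658); Gamma_uuu = 0.632251, Gamma_uuv = 0.482091, Gamma_uvv = 0.300319, Gamma_vuu = 0.505491, Gamma_vuv = 0.385437, Gamma_vvv = 0.240108; k2 = (-0.502927, 0.247658, -0.058246, -0.046568)
  k3: at (u, v) = (0.474854, 0.762383), (du/dtau, dv/dtau) = (-0.502912, 0.247672); Gamma_uuu = 0.632352, Gamma_uuv = 0.482094, Gamma_uvv = 0.300274, Gamma_vuu = 0.505589, Gamma_vuv = 0.385452, Gamma_vvv = 0.240081; k3 = (-0.502912, 0.247672, -0.058258, -0.046579)
  k4: at (u, v) = (0.449709, 0.774767), (du/dtau, dv/dtau) = (-0.505826, 0.245342); Gamma_uuu = 0.640688, Gamma_uuv = 0.496384, Gamma_uvv = 0.288123, Gamma_vuu = 0.511309, Gamma_vuv = 0.396146, Gamma_vvv = 0.229940; k4 = (-0.505826, 0.245342, -0.058066, -0.046341)
  Y <- Y + (h/6)(k1 + 2k2 + 2k3 + k4): u = 0.4497, v = 0.7748, du/dtau = -0.5058, dv/dtau = 0.2453
step 2:
  k1: at (u, v) = (0.449708, 0.774767), (du/dtau, dv/dtau) = (-0.505827, 0.245342); Gamma_uuu = 0.640689, Gamma_uuv = 0.496384, Gamma_uvv = 0.288123, Gamma_vuu = 0.511310, Gamma_vuv = 0.396146, Gamma_vvv = 0.229940; k1 = (-0.505827, 0.245342, -0.058067, -0.046341)
  k2: at (u, v) = (0.424417, 0.787034), (du/dtau, dv/dtau) = (-0.508730, 0.243025); Gamma_uuu = 0.649650, Gamma_uuv = 0.511297, Gamma_uvv = 0.275723, Gamma_vuu = 0.516825, Gamma_vuv = 0.406759, Gamma_vvv = 0.219349; k2 = (-0.508730, 0.243025, -0.057991, -0.046134)
  k3: at (u, v) = (0.424272, 0.786918), (du/dtau, dv/dtau) = (-0.508727, 0.243035); Gamma_uuu = 0.649750, Gamma_uuv = 0.511300, Gamma_uvv = 0.275671, Gamma_vuu = 0.516926, Gamma_vuv = 0.406779, Gamma_vvv = 0.219317; k3 = (-0.508727, 0.243035, -0.058007, -0.046149)
  k4: at (u, v) = (0.398836, 0.799070), (du/dtau, dv/dtau) = (-0.511628, 0.240727); Gamma_uuu = 0.659361, Gamma_uuv = 0.526875, Gamma_uvv = 0.262977, Gamma_vuu = 0.522185, Gamma_vuv = 0.417262, Gamma_vvv = 0.208266; k4 = (-0.511628, 0.240727, -0.058053, -0.045975)
  Y <- Y + (h/6)(k1 + 2k2 + 2k3 + k4): u = 0.3988, v = 0.7991, du/dtau = -0.5116, dv/dtau = 0.2407
step 3:
  k1: at (u, v) = (0.398835, 0.799070), (du/dtau, dv/dtau) = (-0.511629, 0.240727); Gamma_uuu = 0.659361, Gamma_uuv = 0.526875, Gamma_uvv = 0.262976, Gamma_vuu = 0.522185, Gamma_vuv = 0.417262, Gamma_vvv = 0.208266; k1 = (-0.511629, 0.240727, -0.058053, -0.045976)
  k2: at (u, v) = (0.373254, 0.811106), (du/dtau, dv/dtau) = (-0.514532, 0.238429); Gamma_uuu = 0.669645, Gamma_uuv = 0.543153, Gamma_uvv = 0.249948, Gamma_vuu = 0.527122, Gamma_vuv = 0.427552, Gamma_vvv = 0.196750; k2 = (-0.514532, 0.238429, -0.058226, -0.045833)
  k3: at (u, v) = (0.373109, 0.810991), (du/dtau, dv/dtau) = (-0.514540, 0.238436); Gamma_uuu = 0.669745, Gamma_uuv = 0.543157, Gamma_uvv = 0.249888, Gamma_vuu = 0.527226, Gamma_vuv = 0.427576, Gamma_vvv = 0.196713; k3 = (-0.514540, 0.238436, -0.058248, -0.045853)
  k4: at (u, v) = (0.347381, 0.822913), (du/dtau, dv/dtau) = (-0.517454, 0.236142); Gamma_uuu = 0.680725, Gamma_uuv = 0.560177, Gamma_uvv = 0.236471, Gamma_vuu = 0.531764, Gamma_vuv = 0.437595, Gamma_vvv = 0.184725; k4 = (-0.517454, 0.236142, -0.058557, -0.045743)
  Y <- Y + (h/6)(k1 + 2k2 + 2k3 + k4): u = 0.3474, v = 0.8229, du/dtau = -0.5175, dv/dtau = 0.2361


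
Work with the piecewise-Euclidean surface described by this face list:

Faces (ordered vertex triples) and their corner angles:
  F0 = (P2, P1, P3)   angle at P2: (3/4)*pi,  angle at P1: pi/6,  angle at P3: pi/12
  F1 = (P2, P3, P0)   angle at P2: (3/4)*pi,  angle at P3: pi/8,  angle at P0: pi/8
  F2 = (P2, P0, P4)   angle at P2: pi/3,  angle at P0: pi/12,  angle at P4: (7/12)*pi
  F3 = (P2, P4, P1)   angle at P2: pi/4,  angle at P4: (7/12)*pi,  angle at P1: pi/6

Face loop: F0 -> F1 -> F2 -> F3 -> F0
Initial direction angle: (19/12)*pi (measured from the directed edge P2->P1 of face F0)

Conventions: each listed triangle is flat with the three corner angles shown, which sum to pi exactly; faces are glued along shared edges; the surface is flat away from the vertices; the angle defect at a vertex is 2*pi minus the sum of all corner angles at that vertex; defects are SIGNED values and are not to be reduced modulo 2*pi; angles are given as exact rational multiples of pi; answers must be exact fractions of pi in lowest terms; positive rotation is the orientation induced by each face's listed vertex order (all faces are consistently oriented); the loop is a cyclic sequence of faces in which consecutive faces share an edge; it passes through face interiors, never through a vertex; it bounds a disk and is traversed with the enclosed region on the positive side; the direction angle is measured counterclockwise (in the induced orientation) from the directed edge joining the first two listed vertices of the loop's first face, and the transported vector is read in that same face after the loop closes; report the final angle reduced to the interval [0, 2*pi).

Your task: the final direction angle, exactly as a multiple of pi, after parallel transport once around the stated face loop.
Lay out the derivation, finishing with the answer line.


enclosed vertex P2: corner angles sum to (25/12)*pi, defect = 2*pi - (25/12)*pi = -pi/12
by Gauss-Bonnet the loop rotates the vector by the enclosed defect sum (positive orientation, mod 2*pi)
final angle = (19/12)*pi - pi/12 = (3/2)*pi (mod 2*pi)

Answer: final direction angle = (3/2)*pi


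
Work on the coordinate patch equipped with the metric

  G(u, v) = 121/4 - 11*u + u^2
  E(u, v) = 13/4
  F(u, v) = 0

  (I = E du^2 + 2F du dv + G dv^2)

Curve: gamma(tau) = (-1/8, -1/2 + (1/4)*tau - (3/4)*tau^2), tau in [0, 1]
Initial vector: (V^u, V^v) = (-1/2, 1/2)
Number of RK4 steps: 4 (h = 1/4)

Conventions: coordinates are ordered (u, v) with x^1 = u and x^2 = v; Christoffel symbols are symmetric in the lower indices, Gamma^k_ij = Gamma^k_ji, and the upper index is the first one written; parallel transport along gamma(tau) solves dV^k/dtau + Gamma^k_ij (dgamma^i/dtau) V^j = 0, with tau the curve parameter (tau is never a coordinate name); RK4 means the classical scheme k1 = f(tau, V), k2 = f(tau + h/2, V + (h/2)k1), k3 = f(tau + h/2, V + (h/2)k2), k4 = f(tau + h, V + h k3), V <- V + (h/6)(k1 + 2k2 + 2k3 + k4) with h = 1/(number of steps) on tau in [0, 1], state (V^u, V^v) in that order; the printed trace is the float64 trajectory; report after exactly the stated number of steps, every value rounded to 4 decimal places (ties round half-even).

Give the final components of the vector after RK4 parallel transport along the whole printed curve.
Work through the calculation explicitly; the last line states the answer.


gamma'(tau) = (0, 1/4 - (3/2)*tau); f(tau, V)^k = -Gamma^k_ij(gamma(tau)) gamma'^i(tau) V^j; h = 1/4; intermediate values shown to 6 dp
curve data and Christoffel symbols at the stage parameters:
  tau = 0.000000: gamma = (-0.125000, -0.500000), gamma' = (0.000000, 0.250000); Gamma_uuu = 0.000000, Gamma_uuv = 0.000000, Gamma_uvv = 1.730769, Gamma_vuu = 0.000000, Gamma_vuv = -0.177778, Gamma_vvv = 0.000000
  tau = 0.125000: gamma = (-0.125000, -0.480469), gamma' = (0.000000, 0.062500); Gamma_uuu = 0.000000, Gamma_uuv = 0.000000, Gamma_uvv = 1.730769, Gamma_vuu = 0.000000, Gamma_vuv = -0.177778, Gamma_vvv = 0.000000
  tau = 0.250000: gamma = (-0.125000, -0.484375), gamma' = (0.000000, -0.125000); Gamma_uuu = 0.000000, Gamma_uuv = 0.000000, Gamma_uvv = 1.730769, Gamma_vuu = 0.000000, Gamma_vuv = -0.177778, Gamma_vvv = 0.000000
  tau = 0.375000: gamma = (-0.125000, -0.511719), gamma' = (0.000000, -0.312500); Gamma_uuu = 0.000000, Gamma_uuv = 0.000000, Gamma_uvv = 1.730769, Gamma_vuu = 0.000000, Gamma_vuv = -0.177778, Gamma_vvv = 0.000000
  tau = 0.500000: gamma = (-0.125000, -0.562500), gamma' = (0.000000, -0.500000); Gamma_uuu = 0.000000, Gamma_uuv = 0.000000, Gamma_uvv = 1.730769, Gamma_vuu = 0.000000, Gamma_vuv = -0.177778, Gamma_vvv = 0.000000
  tau = 0.625000: gamma = (-0.125000, -0.636719), gamma' = (0.000000, -0.687500); Gamma_uuu = 0.000000, Gamma_uuv = 0.000000, Gamma_uvv = 1.730769, Gamma_vuu = 0.000000, Gamma_vuv = -0.177778, Gamma_vvv = 0.000000
  tau = 0.750000: gamma = (-0.125000, -0.734375), gamma' = (0.000000, -0.875000); Gamma_uuu = 0.000000, Gamma_uuv = 0.000000, Gamma_uvv = 1.730769, Gamma_vuu = 0.000000, Gamma_vuv = -0.177778, Gamma_vvv = 0.000000
  tau = 0.875000: gamma = (-0.125000, -0.855469), gamma' = (0.000000, -1.062500); Gamma_uuu = 0.000000, Gamma_uuv = 0.000000, Gamma_uvv = 1.730769, Gamma_vuu = 0.000000, Gamma_vuv = -0.177778, Gamma_vvv = 0.000000
  tau = 1.000000: gamma = (-0.125000, -1.000000), gamma' = (0.000000, -1.250000); Gamma_uuu = 0.000000, Gamma_uuv = 0.000000, Gamma_uvv = 1.730769, Gamma_vuu = 0.000000, Gamma_vuv = -0.177778, Gamma_vvv = 0.000000
step 0: V^u = -0.5000, V^v = 0.5000
step 1: k1 = (-0.216346, -0.022222), k2 = (-0.053786, -0.005856), k3 = (-0.054007, -0.005630), k4 = (0.107869, 0.011411); V <- V + (h/6)(k1 + 2k2 + 2k3 + k4): V^u = -0.5135, V^v = 0.4986
step 2: k1 = (0.107869, 0.011411), k2 = (0.270443, 0.027779), k3 = (0.271549, 0.026650), k4 = (0.437240, 0.039610); V <- V + (h/6)(k1 + 2k2 + 2k3 + k4): V^u = -0.4456, V^v = 0.5053
step 3: k1 = (0.437239, 0.039611), k2 = (0.607095, 0.047785), k3 = (0.608311, 0.045190), k4 = (0.782277, 0.045663); V <- V + (h/6)(k1 + 2k2 + 2k3 + k4): V^u = -0.2935, V^v = 0.5166
step 4: k1 = (0.782283, 0.045660), k2 = (0.960410, 0.036973), k3 = (0.958414, 0.032768), k4 = (1.135270, 0.011983); V <- V + (h/6)(k1 + 2k2 + 2k3 + k4): V^u = -0.0537, V^v = 0.5248

Answer: V^u = -0.0537, V^v = 0.5248


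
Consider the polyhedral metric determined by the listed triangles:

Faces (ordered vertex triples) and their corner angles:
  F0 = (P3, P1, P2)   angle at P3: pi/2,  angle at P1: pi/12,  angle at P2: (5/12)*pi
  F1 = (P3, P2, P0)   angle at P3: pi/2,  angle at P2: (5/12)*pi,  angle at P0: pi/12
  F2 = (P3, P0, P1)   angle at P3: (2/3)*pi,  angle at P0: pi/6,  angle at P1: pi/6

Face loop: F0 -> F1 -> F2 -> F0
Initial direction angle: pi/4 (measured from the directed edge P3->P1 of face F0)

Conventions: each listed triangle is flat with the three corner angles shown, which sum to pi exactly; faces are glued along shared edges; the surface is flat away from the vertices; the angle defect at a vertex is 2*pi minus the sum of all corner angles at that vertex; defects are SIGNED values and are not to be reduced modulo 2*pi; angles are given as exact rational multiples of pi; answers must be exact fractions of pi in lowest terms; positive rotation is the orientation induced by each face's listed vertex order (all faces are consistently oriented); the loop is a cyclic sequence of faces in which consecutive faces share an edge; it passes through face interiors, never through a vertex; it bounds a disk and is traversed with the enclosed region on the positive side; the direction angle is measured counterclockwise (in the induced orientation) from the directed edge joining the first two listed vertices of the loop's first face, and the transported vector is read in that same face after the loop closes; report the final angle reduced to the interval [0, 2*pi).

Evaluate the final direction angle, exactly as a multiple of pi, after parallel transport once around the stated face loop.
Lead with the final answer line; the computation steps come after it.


Answer: final direction angle = (7/12)*pi

enclosed vertex P3: corner angles sum to (5/3)*pi, defect = 2*pi - (5/3)*pi = pi/3
adding the enclosed defects to the starting angle (mod 2*pi, induced orientation) gives the holonomy
final angle = pi/4 + pi/3 = (7/12)*pi (mod 2*pi)


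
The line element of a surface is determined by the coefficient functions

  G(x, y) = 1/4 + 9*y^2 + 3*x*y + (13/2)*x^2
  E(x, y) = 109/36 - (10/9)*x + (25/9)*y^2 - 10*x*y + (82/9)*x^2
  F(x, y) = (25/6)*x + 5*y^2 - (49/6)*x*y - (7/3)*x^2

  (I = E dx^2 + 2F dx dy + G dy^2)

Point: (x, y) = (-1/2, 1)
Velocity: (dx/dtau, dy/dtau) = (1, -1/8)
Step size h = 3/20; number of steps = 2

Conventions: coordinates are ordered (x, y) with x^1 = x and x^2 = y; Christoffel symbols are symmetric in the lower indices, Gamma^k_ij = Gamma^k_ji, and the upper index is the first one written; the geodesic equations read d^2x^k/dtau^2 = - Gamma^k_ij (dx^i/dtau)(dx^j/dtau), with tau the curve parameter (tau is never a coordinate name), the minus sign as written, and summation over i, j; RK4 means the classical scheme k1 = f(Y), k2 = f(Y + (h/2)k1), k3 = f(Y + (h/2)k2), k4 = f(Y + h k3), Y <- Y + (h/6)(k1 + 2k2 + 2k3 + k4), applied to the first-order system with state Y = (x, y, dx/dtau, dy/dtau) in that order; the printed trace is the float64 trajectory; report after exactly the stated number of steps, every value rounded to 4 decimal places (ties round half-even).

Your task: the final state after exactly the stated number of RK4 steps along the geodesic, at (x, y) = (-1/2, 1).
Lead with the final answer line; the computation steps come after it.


Answer: x = -0.1613, y = 0.9749, dx/dtau = 1.2766, dy/dtau = -0.0222

f(Y) = (dx/dtau, dy/dtau, -Gamma^x_ij Y'^i Y'^j, -Gamma^y_ij Y'^i Y'^j) with the Gammas evaluated at the stage position; h = 0.150000; intermediate values shown to 6 dp
step 0: x = -0.5000, y = 1.0000, dx/dtau = 1.0000, dy/dtau = -0.1250
step 1:
  k1: at (x, y) = (-0.500000, 1.000000), (dx/dtau, dy/dtau) = (1.000000, -0.125000); Gamma_xxx = -0.579432, Gamma_xxy = 0.700284, Gamma_xyy = 1.101614, Gamma_yxx = -0.344152, Gamma_yxy = -0.665972, Gamma_yyy = 0.126006; k1 = (1.000000, -0.125000, 0.737290, 0.175690)
  k2: at (x, y) = (-0.425000, 0.990625), (dx/dtau, dy/dtau) = (1.055297, -0.111823); Gamma_xxx = -0.599196, Gamma_xxy = 0.730417, Gamma_xyy = 1.141980, Gamma_yxx = -0.348065, Gamma_yxy = -0.641672, Gamma_yyy = 0.139204; k2 = (1.055297, -0.111823, 0.825404, 0.234439)
  k3: at (x, y) = (-0.420853, 0.991613), (dx/dtau, dy/dtau) = (1.061905, -0.107417); Gamma_xxx = -0.599607, Gamma_xxy = 0.732403, Gamma_xyy = 1.144389, Gamma_yxx = -0.348264, Gamma_yxy = -0.639864, Gamma_yyy = 0.138497; k3 = (1.061905, -0.107417, 0.830024, 0.245145)
  k4: at (x, y) = (-0.340714, 0.983887), (dx/dtau, dy/dtau) = (1.124504, -0.088228); Gamma_xxx = -0.619185, Gamma_xxy = 0.756299, Gamma_xyy = 1.183055, Gamma_yxx = -0.352381, Gamma_yxy = -0.595945, Gamma_yyy = 0.158289; k4 = (1.124504, -0.088228, 0.923825, 0.326106)
  Y <- Y + (h/6)(k1 + 2k2 + 2k3 + k4): x = -0.3410, y = 0.9837, dx/dtau = 1.1243, dy/dtau = -0.0885
step 2:
  k1: at (x, y) = (-0.341027, 0.983707), (dx/dtau, dy/dtau) = (1.124299, -0.088476); Gamma_xxx = -0.619211, Gamma_xxy = 0.756156, Gamma_xyy = 1.182861, Gamma_yxx = -0.352363, Gamma_yxy = -0.596151, Gamma_yyy = 0.158438; k1 = (1.124299, -0.088476, 0.923888, 0.325561)
  k2: at (x, y) = (-0.256705, 0.977072), (dx/dtau, dy/dtau) = (1.193591, -0.064059); Gamma_xxx = -0.636601, Gamma_xxy = 0.765857, Gamma_xyy = 1.213134, Gamma_yxx = -0.357893, Gamma_yxy = -0.527184, Gamma_yyy = 0.189842; k2 = (1.193591, -0.064059, 1.019077, 0.428480)
  k3: at (x, y) = (-0.251508, 0.978903), (dx/dtau, dy/dtau) = (1.200730, -0.056340); Gamma_xxx = -0.636436, Gamma_xxy = 0.766605, Gamma_xyy = 1.215389, Gamma_yxx = -0.358336, Gamma_yxy = -0.522336, Gamma_yyy = 0.189423; k3 = (1.200730, -0.056340, 1.017445, 0.445359)
  k4: at (x, y) = (-0.160918, 0.975256), (dx/dtau, dy/dtau) = (1.276916, -0.021672); Gamma_xxx = -0.645919, Gamma_xxy = 0.748950, Gamma_xyy = 1.225953, Gamma_yxx = -0.368273, Gamma_yxy = -0.418128, Gamma_yyy = 0.238678; k4 = (1.276916, -0.021672, 1.094057, 0.577221)
  Y <- Y + (h/6)(k1 + 2k2 + 2k3 + k4): x = -0.1613, y = 0.9749, dx/dtau = 1.2766, dy/dtau = -0.0222


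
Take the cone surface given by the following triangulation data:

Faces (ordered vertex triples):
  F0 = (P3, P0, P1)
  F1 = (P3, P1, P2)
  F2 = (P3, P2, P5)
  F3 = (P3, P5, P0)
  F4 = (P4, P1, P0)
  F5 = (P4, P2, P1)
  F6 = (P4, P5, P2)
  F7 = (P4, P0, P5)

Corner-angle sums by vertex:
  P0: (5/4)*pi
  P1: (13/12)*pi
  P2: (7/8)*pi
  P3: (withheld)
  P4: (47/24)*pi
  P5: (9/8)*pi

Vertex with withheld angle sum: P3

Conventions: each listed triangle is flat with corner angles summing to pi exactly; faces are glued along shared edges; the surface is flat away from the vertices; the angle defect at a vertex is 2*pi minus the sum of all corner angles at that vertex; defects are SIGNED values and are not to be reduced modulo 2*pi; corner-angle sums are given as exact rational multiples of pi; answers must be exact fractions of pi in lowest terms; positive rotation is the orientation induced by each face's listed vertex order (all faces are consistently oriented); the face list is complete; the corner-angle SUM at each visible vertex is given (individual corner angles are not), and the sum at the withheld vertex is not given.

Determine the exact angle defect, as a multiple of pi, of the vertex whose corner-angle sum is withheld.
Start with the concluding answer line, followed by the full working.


Answer: defect(P3) = (7/24)*pi

V = 6, E = 12, F = 8; chi = V - E + F = 2
Gauss-Bonnet: total defect = 2*pi*chi = 4*pi; visible defects sum to (89/24)*pi


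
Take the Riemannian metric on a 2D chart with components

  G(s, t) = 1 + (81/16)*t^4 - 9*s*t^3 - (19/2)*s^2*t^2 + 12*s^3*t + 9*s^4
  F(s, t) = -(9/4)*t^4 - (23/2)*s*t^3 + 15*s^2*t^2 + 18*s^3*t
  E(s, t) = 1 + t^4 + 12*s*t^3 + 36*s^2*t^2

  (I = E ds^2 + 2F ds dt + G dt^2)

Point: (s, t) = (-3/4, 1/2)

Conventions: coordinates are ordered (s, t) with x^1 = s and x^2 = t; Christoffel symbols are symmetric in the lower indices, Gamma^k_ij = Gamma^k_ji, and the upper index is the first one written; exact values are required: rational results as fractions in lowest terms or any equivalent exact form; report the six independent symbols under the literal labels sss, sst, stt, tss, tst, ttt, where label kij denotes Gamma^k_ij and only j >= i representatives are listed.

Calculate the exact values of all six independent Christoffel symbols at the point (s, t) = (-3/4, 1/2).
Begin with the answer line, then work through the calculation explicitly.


Answer: Gamma_sss = -384/329, Gamma_sst = 64/47, Gamma_stt = 480/329, Gamma_tss = 72/329, Gamma_tst = -12/47, Gamma_ttt = -90/329

E = 5, F = -3/4, G = 73/64 at the point
E_s = -12, E_t = 14, F_s = 65/8, F_t = 99/16, G_s = -21/8, G_t = -45/16
EG - F^2 = 329/64;  g^inv = (64/329) * [[73/64, 3/4], [3/4, 5]]
first-kind symbols [ij,l] = (1/2)(d_i g_jl + d_j g_il - d_l g_ij): [ss,s] = E_s/2 = -6, [ss,t] = F_s - E_t/2 = 9/8, [st,s] = E_t/2 = 7, [st,t] = G_s/2 = -21/16, [tt,s] = F_t - G_s/2 = 15/2, [tt,t] = G_t/2 = -45/32
Gamma^s_ij = (G*[ij,s] - F*[ij,t])/(EG - F^2), Gamma^t_ij = (E*[ij,t] - F*[ij,s])/(EG - F^2)
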